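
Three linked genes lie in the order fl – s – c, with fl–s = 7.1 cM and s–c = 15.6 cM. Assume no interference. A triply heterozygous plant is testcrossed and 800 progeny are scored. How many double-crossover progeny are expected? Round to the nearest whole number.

Map distances give recombination frequencies of 0.071 and 0.156 for the two intervals.
With no interference, expected double-crossover frequency = 0.071 × 0.156 = 0.01108.
Expected number = 0.01108 × 800 = 8.86 ≈ 9.

9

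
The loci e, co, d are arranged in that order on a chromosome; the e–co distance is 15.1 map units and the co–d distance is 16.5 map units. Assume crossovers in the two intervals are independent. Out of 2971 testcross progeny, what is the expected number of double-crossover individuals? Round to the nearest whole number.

74

Map distances give recombination frequencies of 0.151 and 0.165 for the two intervals.
With no interference, expected double-crossover frequency = 0.151 × 0.165 = 0.02491.
Expected number = 0.02491 × 2971 = 74.02 ≈ 74.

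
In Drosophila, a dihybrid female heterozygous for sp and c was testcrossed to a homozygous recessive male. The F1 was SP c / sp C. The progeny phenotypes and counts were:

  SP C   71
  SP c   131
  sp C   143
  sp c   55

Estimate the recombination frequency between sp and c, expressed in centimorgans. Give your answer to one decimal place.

The recombinant classes are SP C and sp c: 71 + 55 = 126.
Recombination frequency = 126/400 = 0.3150 ≈ 31.5%, i.e. 31.5 centimorgans.

31.5 centimorgans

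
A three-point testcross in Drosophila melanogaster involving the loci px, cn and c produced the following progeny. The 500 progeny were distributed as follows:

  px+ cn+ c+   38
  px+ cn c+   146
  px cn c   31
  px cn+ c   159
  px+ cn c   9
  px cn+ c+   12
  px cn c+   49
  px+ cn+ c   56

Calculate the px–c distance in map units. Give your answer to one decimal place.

The two most frequent reciprocal classes, px+ cn c+ and px cn+ c, are the parental types, so the F1 was px+ cn c+ / px cn+ c.
The two rarest classes, px+ cn c and px cn+ c+, are the double crossovers. Comparing them with the parentals, only the c allele has switched, so c is the middle locus and the order is px – c – cn.
Crossovers in the px–c interval produce the single-crossover classes px cn c+ and px+ cn+ c (49 + 56 = 105) plus the double crossovers (21).
RF(px–c) = (105 + 21) / 500 = 126/500 = 0.2520 → 25.2 map units.

25.2 map units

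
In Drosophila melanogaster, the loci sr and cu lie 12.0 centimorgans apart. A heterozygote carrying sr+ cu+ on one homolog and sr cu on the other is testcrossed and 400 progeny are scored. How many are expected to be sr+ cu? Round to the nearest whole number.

24

A map distance of 12.0 centimorgans corresponds to a recombination frequency of 0.120.
The F1 is sr+ cu+ / sr cu, so sr+ cu is a recombinant gamete class with expected frequency r/2 = 0.120/2 = 0.0600.
Expected number = 0.0600 × 400 = 24.00 ≈ 24.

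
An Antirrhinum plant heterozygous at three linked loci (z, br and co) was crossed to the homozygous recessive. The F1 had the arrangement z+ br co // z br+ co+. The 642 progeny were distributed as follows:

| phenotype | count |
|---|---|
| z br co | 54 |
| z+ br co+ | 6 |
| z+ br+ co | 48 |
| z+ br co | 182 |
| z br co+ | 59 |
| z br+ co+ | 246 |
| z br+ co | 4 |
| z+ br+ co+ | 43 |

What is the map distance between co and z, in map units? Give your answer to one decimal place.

16.7 map units

The two rarest classes, z+ br co+ and z br+ co, are the double crossovers. Comparing them with the parentals, only the co allele has switched, so co is the middle locus and the order is br – co – z.
Crossovers in the co–z interval produce the single-crossover classes z br co and z+ br+ co+ (54 + 43 = 97) plus the double crossovers (10).
RF(co–z) = (97 + 10) / 642 = 107/642 = 0.1667 → 16.7 map units.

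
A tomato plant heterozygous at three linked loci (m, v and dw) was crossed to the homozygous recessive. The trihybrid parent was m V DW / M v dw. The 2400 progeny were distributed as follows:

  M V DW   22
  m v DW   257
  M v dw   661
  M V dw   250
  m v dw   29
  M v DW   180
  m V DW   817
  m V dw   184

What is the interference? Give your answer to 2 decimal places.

The two rarest classes, M V DW and m v dw, are the double crossovers. Comparing them with the parentals, only the m allele has switched, so m is the middle locus and the order is v – m – dw.
v–m: (507 + 51)/2400 = 0.2325; m–dw: (364 + 51)/2400 = 0.1729.
Expected DCO frequency = 0.2325 × 0.1729 ≈ 0.04020; observed = 51/2400 ≈ 0.02125.
Coefficient of coincidence = 0.02125/0.04020 ≈ 0.53; interference = 1 − 0.53 = 0.47.

0.47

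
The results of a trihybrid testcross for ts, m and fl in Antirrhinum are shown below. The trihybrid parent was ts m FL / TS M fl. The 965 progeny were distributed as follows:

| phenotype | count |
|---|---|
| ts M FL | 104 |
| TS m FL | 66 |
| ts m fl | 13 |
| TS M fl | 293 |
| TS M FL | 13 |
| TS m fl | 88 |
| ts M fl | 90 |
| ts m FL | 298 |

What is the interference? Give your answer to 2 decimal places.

The two rarest classes, ts m fl and TS M FL, are the double crossovers. Comparing them with the parentals, only the fl allele has switched, so fl is the middle locus and the order is m – fl – ts.
m–fl: (192 + 26)/965 = 0.2259; fl–ts: (156 + 26)/965 = 0.1886.
Expected DCO frequency = 0.2259 × 0.1886 ≈ 0.04260; observed = 26/965 ≈ 0.02694.
Coefficient of coincidence = 0.02694/0.04260 ≈ 0.63; interference = 1 − 0.63 = 0.37.

0.37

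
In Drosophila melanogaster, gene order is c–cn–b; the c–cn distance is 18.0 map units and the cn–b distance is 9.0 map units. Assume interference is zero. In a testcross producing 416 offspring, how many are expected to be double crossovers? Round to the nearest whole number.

7

Map distances give recombination frequencies of 0.180 and 0.090 for the two intervals.
With no interference, expected double-crossover frequency = 0.180 × 0.090 = 0.01620.
Expected number = 0.01620 × 416 = 6.74 ≈ 7.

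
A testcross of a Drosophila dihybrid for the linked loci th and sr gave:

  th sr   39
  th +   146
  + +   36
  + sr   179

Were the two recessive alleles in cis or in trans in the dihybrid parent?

trans

The two most frequent classes are + sr (179) and th + (146); these are the parental (non-recombinant) types.
So the F1 carried + sr on one chromosome and th + on the other — the recessive alleles are on opposite chromosomes (trans / repulsion).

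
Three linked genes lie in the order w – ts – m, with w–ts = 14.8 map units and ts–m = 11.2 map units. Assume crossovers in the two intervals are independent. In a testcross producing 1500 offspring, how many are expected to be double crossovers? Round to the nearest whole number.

Map distances give recombination frequencies of 0.148 and 0.112 for the two intervals.
With no interference, expected double-crossover frequency = 0.148 × 0.112 = 0.01658.
Expected number = 0.01658 × 1500 = 24.86 ≈ 25.

25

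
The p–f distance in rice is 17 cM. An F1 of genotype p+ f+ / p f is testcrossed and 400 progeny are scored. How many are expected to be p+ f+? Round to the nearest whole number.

166

A map distance of 17 cM corresponds to a recombination frequency of 0.170.
The F1 is p+ f+ / p f, so p+ f+ is a parental gamete class with expected frequency (1 − r)/2 = 0.830/2 = 0.4150.
Expected number = 0.4150 × 400 = 166.00 ≈ 166.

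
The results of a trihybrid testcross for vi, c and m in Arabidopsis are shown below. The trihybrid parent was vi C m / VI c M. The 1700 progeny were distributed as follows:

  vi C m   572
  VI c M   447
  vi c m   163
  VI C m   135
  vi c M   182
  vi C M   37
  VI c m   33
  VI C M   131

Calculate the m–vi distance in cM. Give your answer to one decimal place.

The two rarest classes, vi C M and VI c m, are the double crossovers. Comparing them with the parentals, only the m allele has switched, so m is the middle locus and the order is c – m – vi.
Crossovers in the m–vi interval produce the single-crossover classes VI C m and vi c M (135 + 182 = 317) plus the double crossovers (70).
RF(m–vi) = (317 + 70) / 1700 = 387/1700 = 0.2276 → 22.8 cM.

22.8 cM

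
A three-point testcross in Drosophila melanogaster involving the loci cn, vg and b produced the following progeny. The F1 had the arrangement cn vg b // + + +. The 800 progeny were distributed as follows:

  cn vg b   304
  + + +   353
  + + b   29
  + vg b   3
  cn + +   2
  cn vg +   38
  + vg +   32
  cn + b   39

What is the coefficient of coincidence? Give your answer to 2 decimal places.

The two rarest classes, + vg b and cn + +, are the double crossovers. Comparing them with the parentals, only the cn allele has switched, so cn is the middle locus and the order is vg – cn – b.
vg–cn: (71 + 5)/800 = 0.0950; cn–b: (67 + 5)/800 = 0.0900.
Expected DCO frequency = 0.0950 × 0.0900 ≈ 0.00855; observed = 5/800 ≈ 0.00625.
Coefficient of coincidence = 0.00625/0.00855 ≈ 0.73.

0.73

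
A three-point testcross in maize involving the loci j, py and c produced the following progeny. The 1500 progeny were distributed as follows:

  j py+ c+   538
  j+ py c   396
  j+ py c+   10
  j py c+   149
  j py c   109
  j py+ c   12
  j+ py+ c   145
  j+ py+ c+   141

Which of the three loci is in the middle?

c

The two most frequent reciprocal classes, j py+ c+ and j+ py c, are the parental types, so the F1 was j py+ c+ / j+ py c.
The two rarest classes, j py+ c and j+ py c+, are the double crossovers. Comparing them with the parentals, only the c allele has switched, so c is the middle locus and the order is py – c – j.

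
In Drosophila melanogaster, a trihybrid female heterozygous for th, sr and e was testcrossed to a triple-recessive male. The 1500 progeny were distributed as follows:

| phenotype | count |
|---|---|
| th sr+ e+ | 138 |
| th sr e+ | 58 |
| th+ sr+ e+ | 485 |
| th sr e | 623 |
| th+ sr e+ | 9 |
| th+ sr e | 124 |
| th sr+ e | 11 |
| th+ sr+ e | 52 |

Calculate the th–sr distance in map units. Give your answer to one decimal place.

18.8 map units

The two most frequent reciprocal classes, th sr e and th+ sr+ e+, are the parental types, so the F1 was th sr e / th+ sr+ e+.
The two rarest classes, th sr+ e and th+ sr e+, are the double crossovers. Comparing them with the parentals, only the sr allele has switched, so sr is the middle locus and the order is th – sr – e.
Crossovers in the th–sr interval produce the single-crossover classes th+ sr e and th sr+ e+ (124 + 138 = 262) plus the double crossovers (20).
RF(th–sr) = (262 + 20) / 1500 = 282/1500 = 0.1880 → 18.8 map units.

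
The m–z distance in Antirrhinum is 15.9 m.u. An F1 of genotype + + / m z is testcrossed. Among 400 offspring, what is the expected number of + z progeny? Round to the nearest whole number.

A map distance of 15.9 m.u. corresponds to a recombination frequency of 0.159.
The F1 is + + / m z, so + z is a recombinant gamete class with expected frequency r/2 = 0.159/2 = 0.0795.
Expected number = 0.0795 × 400 = 31.80 ≈ 32.

32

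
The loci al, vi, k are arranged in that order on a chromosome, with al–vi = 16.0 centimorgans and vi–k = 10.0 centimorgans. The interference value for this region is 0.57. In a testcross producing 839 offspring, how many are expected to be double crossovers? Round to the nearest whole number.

6

Map distances give recombination frequencies of 0.160 and 0.100 for the two intervals.
With interference 0.57 (so coincidence = 0.43), expected double-crossover frequency = 0.160 × 0.100 × 0.43 = 0.00688.
Expected number = 0.00688 × 839 = 5.77 ≈ 6.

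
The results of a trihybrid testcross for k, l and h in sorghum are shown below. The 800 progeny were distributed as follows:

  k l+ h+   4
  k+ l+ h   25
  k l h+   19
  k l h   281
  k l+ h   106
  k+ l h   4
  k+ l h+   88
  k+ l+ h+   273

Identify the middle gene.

k

The two most frequent reciprocal classes, k+ l+ h+ and k l h, are the parental types, so the F1 was k+ l+ h+ / k l h.
The two rarest classes, k l+ h+ and k+ l h, are the double crossovers. Comparing them with the parentals, only the k allele has switched, so k is the middle locus and the order is l – k – h.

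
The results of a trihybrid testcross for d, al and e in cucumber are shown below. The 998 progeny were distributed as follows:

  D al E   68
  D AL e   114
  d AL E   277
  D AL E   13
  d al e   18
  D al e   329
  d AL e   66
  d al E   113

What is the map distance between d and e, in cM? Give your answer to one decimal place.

The two most frequent reciprocal classes, d AL E and D al e, are the parental types, so the F1 was d AL E / D al e.
The two rarest classes, D AL E and d al e, are the double crossovers. Comparing them with the parentals, only the d allele has switched, so d is the middle locus and the order is al – d – e.
Crossovers in the d–e interval produce the single-crossover classes d AL e and D al E (66 + 68 = 134) plus the double crossovers (31).
RF(d–e) = (134 + 31) / 998 = 165/998 = 0.1653 → 16.5 cM.

16.5 cM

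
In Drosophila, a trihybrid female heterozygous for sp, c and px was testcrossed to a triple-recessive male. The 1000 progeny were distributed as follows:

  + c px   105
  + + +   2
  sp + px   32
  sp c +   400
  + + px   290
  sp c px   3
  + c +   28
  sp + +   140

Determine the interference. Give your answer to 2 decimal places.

0.69

The two most frequent reciprocal classes, + + px and sp c +, are the parental types, so the F1 was + + px / sp c +.
The two rarest classes, + + + and sp c px, are the double crossovers. Comparing them with the parentals, only the px allele has switched, so px is the middle locus and the order is sp – px – c.
sp–px: (60 + 5)/1000 = 0.0650; px–c: (245 + 5)/1000 = 0.2500.
Expected DCO frequency = 0.0650 × 0.2500 ≈ 0.01625; observed = 5/1000 ≈ 0.00500.
Coefficient of coincidence = 0.00500/0.01625 ≈ 0.31; interference = 1 − 0.31 = 0.69.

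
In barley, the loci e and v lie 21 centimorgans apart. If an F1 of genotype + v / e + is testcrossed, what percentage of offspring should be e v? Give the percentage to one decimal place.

10.5%

A map distance of 21 centimorgans corresponds to a recombination frequency of 0.210.
The F1 is + v / e +, so e v is a recombinant gamete class with expected frequency r/2 = 0.210/2 = 0.1050.
That is 0.1050 = 10.5% of the progeny.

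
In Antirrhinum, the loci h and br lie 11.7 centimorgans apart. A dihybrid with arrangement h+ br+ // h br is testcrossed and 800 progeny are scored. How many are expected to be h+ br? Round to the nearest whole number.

A map distance of 11.7 centimorgans corresponds to a recombination frequency of 0.117.
The F1 is h+ br+ / h br, so h+ br is a recombinant gamete class with expected frequency r/2 = 0.117/2 = 0.0585.
Expected number = 0.0585 × 800 = 46.80 ≈ 47.

47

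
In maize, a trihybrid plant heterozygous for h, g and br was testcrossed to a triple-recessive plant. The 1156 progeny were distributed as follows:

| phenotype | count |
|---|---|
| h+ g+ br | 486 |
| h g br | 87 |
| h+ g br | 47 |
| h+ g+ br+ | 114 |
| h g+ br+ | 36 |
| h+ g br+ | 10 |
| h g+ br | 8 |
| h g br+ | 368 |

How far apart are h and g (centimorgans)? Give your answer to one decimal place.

8.7 centimorgans

The two most frequent reciprocal classes, h g br+ and h+ g+ br, are the parental types, so the F1 was h g br+ / h+ g+ br.
The two rarest classes, h+ g br+ and h g+ br, are the double crossovers. Comparing them with the parentals, only the h allele has switched, so h is the middle locus and the order is g – h – br.
Crossovers in the g–h interval produce the single-crossover classes h g+ br+ and h+ g br (36 + 47 = 83) plus the double crossovers (18).
RF(g–h) = (83 + 18) / 1156 = 101/1156 = 0.0874 → 8.7 centimorgans.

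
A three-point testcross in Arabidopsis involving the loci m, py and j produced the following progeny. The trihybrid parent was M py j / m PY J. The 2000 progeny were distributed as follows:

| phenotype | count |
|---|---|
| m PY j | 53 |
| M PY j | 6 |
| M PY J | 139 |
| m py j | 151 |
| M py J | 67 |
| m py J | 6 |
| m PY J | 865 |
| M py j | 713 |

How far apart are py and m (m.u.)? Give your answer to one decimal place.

The two rarest classes, M PY j and m py J, are the double crossovers. Comparing them with the parentals, only the py allele has switched, so py is the middle locus and the order is j – py – m.
Crossovers in the py–m interval produce the single-crossover classes m py j and M PY J (151 + 139 = 290) plus the double crossovers (12).
RF(py–m) = (290 + 12) / 2000 = 302/2000 = 0.1510 → 15.1 m.u.

15.1 m.u.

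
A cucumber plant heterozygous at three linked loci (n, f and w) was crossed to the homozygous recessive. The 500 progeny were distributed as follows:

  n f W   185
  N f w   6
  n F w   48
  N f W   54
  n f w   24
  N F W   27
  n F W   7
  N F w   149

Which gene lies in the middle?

f

The two most frequent reciprocal classes, n f W and N F w, are the parental types, so the F1 was n f W / N F w.
The two rarest classes, n F W and N f w, are the double crossovers. Comparing them with the parentals, only the f allele has switched, so f is the middle locus and the order is w – f – n.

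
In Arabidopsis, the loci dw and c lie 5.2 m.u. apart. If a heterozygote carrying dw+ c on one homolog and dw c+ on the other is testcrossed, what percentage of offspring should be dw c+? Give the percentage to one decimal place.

A map distance of 5.2 m.u. corresponds to a recombination frequency of 0.052.
The F1 is dw+ c / dw c+, so dw c+ is a parental gamete class with expected frequency (1 − r)/2 = 0.948/2 = 0.4740.
That is 0.4740 = 47.4% of the progeny.

47.4%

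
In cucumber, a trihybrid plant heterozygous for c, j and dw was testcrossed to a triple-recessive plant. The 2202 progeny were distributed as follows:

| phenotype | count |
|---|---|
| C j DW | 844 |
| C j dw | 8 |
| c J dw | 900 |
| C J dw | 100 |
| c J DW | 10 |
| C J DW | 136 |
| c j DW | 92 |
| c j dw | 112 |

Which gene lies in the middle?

The two most frequent reciprocal classes, C j DW and c J dw, are the parental types, so the F1 was C j DW / c J dw.
The two rarest classes, C j dw and c J DW, are the double crossovers. Comparing them with the parentals, only the dw allele has switched, so dw is the middle locus and the order is j – dw – c.

dw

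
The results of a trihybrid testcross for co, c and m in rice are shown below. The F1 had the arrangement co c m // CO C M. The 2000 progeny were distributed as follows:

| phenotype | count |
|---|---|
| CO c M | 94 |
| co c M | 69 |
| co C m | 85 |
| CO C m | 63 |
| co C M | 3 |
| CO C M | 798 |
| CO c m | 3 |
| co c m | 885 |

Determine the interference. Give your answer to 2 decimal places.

0.53

The two rarest classes, CO c m and co C M, are the double crossovers. Comparing them with the parentals, only the co allele has switched, so co is the middle locus and the order is c – co – m.
c–co: (179 + 6)/2000 = 0.0925; co–m: (132 + 6)/2000 = 0.0690.
Expected DCO frequency = 0.0925 × 0.0690 ≈ 0.00638; observed = 6/2000 ≈ 0.00300.
Coefficient of coincidence = 0.00300/0.00638 ≈ 0.47; interference = 1 − 0.47 = 0.53.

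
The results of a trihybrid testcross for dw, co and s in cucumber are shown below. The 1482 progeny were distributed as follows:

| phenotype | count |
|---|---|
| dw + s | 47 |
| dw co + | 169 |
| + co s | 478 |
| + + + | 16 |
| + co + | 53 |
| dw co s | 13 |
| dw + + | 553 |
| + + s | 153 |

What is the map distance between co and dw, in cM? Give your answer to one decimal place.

23.7 cM

The two most frequent reciprocal classes, + co s and dw + +, are the parental types, so the F1 was + co s / dw + +.
The two rarest classes, dw co s and + + +, are the double crossovers. Comparing them with the parentals, only the dw allele has switched, so dw is the middle locus and the order is co – dw – s.
Crossovers in the co–dw interval produce the single-crossover classes + + s and dw co + (153 + 169 = 322) plus the double crossovers (29).
RF(co–dw) = (322 + 29) / 1482 = 351/1482 = 0.2368 → 23.7 cM.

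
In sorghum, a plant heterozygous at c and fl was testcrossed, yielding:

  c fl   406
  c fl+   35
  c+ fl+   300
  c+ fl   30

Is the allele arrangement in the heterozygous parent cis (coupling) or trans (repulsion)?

The two most frequent classes are c+ fl+ (300) and c fl (406); these are the parental (non-recombinant) types.
So the F1 carried c+ fl+ on one chromosome and c fl on the other — the recessive alleles are on the same chromosome (cis / coupling).

cis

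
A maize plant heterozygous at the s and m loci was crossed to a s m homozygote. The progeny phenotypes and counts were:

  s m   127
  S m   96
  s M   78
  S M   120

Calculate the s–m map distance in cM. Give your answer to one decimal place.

41.3 cM

The two most frequent classes, S M (120) and s m (127), are the parental types, so the F1 was S M / s m.
The recombinant classes are S m and s M: 96 + 78 = 174.
Recombination frequency = 174/421 = 0.4133 ≈ 41.3%, i.e. 41.3 cM.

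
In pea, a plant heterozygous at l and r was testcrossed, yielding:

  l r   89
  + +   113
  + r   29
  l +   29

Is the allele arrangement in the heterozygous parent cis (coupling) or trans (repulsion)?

cis

The two most frequent classes are + + (113) and l r (89); these are the parental (non-recombinant) types.
So the F1 carried + + on one chromosome and l r on the other — the recessive alleles are on the same chromosome (cis / coupling).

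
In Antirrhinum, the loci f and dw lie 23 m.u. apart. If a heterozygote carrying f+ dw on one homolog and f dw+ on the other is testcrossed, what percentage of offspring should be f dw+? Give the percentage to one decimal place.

38.5%

A map distance of 23 m.u. corresponds to a recombination frequency of 0.230.
The F1 is f+ dw / f dw+, so f dw+ is a parental gamete class with expected frequency (1 − r)/2 = 0.770/2 = 0.3850.
That is 0.3850 = 38.5% of the progeny.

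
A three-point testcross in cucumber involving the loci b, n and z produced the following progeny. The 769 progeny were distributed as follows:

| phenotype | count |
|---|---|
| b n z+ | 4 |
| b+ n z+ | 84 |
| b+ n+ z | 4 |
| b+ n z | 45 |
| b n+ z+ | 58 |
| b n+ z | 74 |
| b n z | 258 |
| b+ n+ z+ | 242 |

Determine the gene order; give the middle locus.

The two most frequent reciprocal classes, b+ n+ z+ and b n z, are the parental types, so the F1 was b+ n+ z+ / b n z.
The two rarest classes, b+ n+ z and b n z+, are the double crossovers. Comparing them with the parentals, only the z allele has switched, so z is the middle locus and the order is n – z – b.

z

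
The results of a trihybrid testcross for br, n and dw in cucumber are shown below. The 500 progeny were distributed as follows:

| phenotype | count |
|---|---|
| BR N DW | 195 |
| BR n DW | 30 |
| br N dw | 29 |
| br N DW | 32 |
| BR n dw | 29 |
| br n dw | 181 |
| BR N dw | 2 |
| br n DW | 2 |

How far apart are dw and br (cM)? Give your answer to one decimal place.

13.0 cM

The two most frequent reciprocal classes, BR N DW and br n dw, are the parental types, so the F1 was BR N DW / br n dw.
The two rarest classes, BR N dw and br n DW, are the double crossovers. Comparing them with the parentals, only the dw allele has switched, so dw is the middle locus and the order is br – dw – n.
Crossovers in the br–dw interval produce the single-crossover classes br N DW and BR n dw (32 + 29 = 61) plus the double crossovers (4).
RF(br–dw) = (61 + 4) / 500 = 65/500 = 0.1300 → 13.0 cM.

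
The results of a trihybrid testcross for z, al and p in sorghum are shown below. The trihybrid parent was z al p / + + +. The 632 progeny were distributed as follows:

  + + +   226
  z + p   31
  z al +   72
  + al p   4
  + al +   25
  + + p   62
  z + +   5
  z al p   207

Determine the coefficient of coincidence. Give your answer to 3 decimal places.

The two rarest classes, + al p and z + +, are the double crossovers. Comparing them with the parentals, only the z allele has switched, so z is the middle locus and the order is p – z – al.
p–z: (134 + 9)/632 = 0.2263; z–al: (56 + 9)/632 = 0.1028.
Expected DCO frequency = 0.2263 × 0.1028 ≈ 0.02326; observed = 9/632 ≈ 0.01424.
Coefficient of coincidence = 0.01424/0.02326 ≈ 0.612.

0.612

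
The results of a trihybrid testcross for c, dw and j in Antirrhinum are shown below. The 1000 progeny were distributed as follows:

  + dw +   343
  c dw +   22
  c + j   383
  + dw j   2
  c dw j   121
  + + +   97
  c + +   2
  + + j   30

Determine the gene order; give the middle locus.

The two most frequent reciprocal classes, + dw + and c + j, are the parental types, so the F1 was + dw + / c + j.
The two rarest classes, + dw j and c + +, are the double crossovers. Comparing them with the parentals, only the j allele has switched, so j is the middle locus and the order is c – j – dw.

j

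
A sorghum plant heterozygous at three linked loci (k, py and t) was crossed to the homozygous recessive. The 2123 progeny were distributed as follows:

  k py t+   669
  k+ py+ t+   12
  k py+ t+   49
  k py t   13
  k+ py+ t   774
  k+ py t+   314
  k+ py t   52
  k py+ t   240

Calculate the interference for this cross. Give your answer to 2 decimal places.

0.27

The two most frequent reciprocal classes, k+ py+ t and k py t+, are the parental types, so the F1 was k+ py+ t / k py t+.
The two rarest classes, k+ py+ t+ and k py t, are the double crossovers. Comparing them with the parentals, only the t allele has switched, so t is the middle locus and the order is py – t – k.
py–t: (101 + 25)/2123 = 0.0593; t–k: (554 + 25)/2123 = 0.2727.
Expected DCO frequency = 0.0593 × 0.2727 ≈ 0.01617; observed = 25/2123 ≈ 0.01178.
Coefficient of coincidence = 0.01178/0.01617 ≈ 0.73; interference = 1 − 0.73 = 0.27.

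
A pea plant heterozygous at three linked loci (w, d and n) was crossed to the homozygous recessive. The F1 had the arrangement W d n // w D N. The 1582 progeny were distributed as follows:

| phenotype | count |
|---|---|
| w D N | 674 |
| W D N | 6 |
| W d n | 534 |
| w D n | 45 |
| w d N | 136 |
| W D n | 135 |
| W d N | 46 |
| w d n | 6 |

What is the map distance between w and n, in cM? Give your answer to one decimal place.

6.5 cM

The two rarest classes, w d n and W D N, are the double crossovers. Comparing them with the parentals, only the w allele has switched, so w is the middle locus and the order is n – w – d.
Crossovers in the n–w interval produce the single-crossover classes W d N and w D n (46 + 45 = 91) plus the double crossovers (12).
RF(n–w) = (91 + 12) / 1582 = 103/1582 = 0.0651 → 6.5 cM.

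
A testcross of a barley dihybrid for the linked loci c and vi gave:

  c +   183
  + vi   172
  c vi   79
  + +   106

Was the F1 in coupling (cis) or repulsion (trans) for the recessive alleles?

trans

The two most frequent classes are + vi (172) and c + (183); these are the parental (non-recombinant) types.
So the F1 carried + vi on one chromosome and c + on the other — the recessive alleles are on opposite chromosomes (trans / repulsion).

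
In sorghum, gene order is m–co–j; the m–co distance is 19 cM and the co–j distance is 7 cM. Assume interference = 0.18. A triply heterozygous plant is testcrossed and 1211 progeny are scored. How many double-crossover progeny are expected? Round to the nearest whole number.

Map distances give recombination frequencies of 0.190 and 0.070 for the two intervals.
With interference 0.18 (so coincidence = 0.82), expected double-crossover frequency = 0.190 × 0.070 × 0.82 = 0.01091.
Expected number = 0.01091 × 1211 = 13.21 ≈ 13.

13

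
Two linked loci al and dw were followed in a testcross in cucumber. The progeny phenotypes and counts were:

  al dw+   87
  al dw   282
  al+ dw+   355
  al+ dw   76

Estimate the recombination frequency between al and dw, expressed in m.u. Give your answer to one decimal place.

20.4 m.u.

The two most frequent classes, al+ dw+ (355) and al dw (282), are the parental types, so the F1 was al+ dw+ / al dw.
The recombinant classes are al+ dw and al dw+: 76 + 87 = 163.
Recombination frequency = 163/800 = 0.2037 ≈ 20.4%, i.e. 20.4 m.u.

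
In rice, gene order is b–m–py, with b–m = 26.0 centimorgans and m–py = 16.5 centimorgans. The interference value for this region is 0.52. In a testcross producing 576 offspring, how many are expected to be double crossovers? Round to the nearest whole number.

12

Map distances give recombination frequencies of 0.260 and 0.165 for the two intervals.
With interference 0.52 (so coincidence = 0.48), expected double-crossover frequency = 0.260 × 0.165 × 0.48 = 0.02059.
Expected number = 0.02059 × 576 = 11.86 ≈ 12.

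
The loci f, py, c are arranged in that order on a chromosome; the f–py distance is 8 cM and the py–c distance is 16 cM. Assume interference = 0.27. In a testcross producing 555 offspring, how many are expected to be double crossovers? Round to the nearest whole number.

Map distances give recombination frequencies of 0.080 and 0.160 for the two intervals.
With interference 0.27 (so coincidence = 0.73), expected double-crossover frequency = 0.080 × 0.160 × 0.73 = 0.00934.
Expected number = 0.00934 × 555 = 5.19 ≈ 5.

5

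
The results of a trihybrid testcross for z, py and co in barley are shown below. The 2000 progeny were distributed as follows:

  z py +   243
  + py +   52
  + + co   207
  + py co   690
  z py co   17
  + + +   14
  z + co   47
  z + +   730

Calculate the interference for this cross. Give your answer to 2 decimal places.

0.01

The two most frequent reciprocal classes, + py co and z + +, are the parental types, so the F1 was + py co / z + +.
The two rarest classes, z py co and + + +, are the double crossovers. Comparing them with the parentals, only the z allele has switched, so z is the middle locus and the order is py – z – co.
py–z: (450 + 31)/2000 = 0.2405; z–co: (99 + 31)/2000 = 0.0650.
Expected DCO frequency = 0.2405 × 0.0650 ≈ 0.01563; observed = 31/2000 ≈ 0.01550.
Coefficient of coincidence = 0.01550/0.01563 ≈ 0.99; interference = 1 − 0.99 = 0.01.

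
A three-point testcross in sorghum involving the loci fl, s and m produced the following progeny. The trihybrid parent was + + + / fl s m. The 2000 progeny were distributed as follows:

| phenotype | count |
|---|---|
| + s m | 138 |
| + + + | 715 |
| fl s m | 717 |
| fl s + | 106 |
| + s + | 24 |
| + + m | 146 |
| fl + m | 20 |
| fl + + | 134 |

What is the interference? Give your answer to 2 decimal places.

0.06

The two rarest classes, + s + and fl + m, are the double crossovers. Comparing them with the parentals, only the s allele has switched, so s is the middle locus and the order is m – s – fl.
m–s: (252 + 44)/2000 = 0.1480; s–fl: (272 + 44)/2000 = 0.1580.
Expected DCO frequency = 0.1480 × 0.1580 ≈ 0.02338; observed = 44/2000 ≈ 0.02200.
Coefficient of coincidence = 0.02200/0.02338 ≈ 0.94; interference = 1 − 0.94 = 0.06.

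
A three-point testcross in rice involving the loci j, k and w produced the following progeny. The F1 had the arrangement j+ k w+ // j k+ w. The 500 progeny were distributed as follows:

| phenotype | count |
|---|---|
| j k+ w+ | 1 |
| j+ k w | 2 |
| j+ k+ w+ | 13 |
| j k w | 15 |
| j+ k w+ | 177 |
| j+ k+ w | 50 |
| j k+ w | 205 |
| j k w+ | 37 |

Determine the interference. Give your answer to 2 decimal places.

0.46

The two rarest classes, j+ k w and j k+ w+, are the double crossovers. Comparing them with the parentals, only the w allele has switched, so w is the middle locus and the order is k – w – j.
k–w: (28 + 3)/500 = 0.0620; w–j: (87 + 3)/500 = 0.1800.
Expected DCO frequency = 0.0620 × 0.1800 ≈ 0.01116; observed = 3/500 ≈ 0.00600.
Coefficient of coincidence = 0.00600/0.01116 ≈ 0.54; interference = 1 − 0.54 = 0.46.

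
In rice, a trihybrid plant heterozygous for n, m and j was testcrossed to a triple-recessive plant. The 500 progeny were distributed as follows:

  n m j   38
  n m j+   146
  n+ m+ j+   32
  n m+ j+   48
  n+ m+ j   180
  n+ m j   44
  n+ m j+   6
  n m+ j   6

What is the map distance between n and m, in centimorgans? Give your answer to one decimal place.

20.8 centimorgans

The two most frequent reciprocal classes, n+ m+ j and n m j+, are the parental types, so the F1 was n+ m+ j / n m j+.
The two rarest classes, n m+ j and n+ m j+, are the double crossovers. Comparing them with the parentals, only the n allele has switched, so n is the middle locus and the order is m – n – j.
Crossovers in the m–n interval produce the single-crossover classes n+ m j and n m+ j+ (44 + 48 = 92) plus the double crossovers (12).
RF(m–n) = (92 + 12) / 500 = 104/500 = 0.2080 → 20.8 centimorgans.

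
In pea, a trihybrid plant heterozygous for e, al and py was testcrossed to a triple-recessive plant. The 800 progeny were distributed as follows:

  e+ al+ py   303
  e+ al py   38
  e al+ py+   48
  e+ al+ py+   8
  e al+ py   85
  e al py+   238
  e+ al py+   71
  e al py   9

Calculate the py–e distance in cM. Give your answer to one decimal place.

21.6 cM

The two most frequent reciprocal classes, e al py+ and e+ al+ py, are the parental types, so the F1 was e al py+ / e+ al+ py.
The two rarest classes, e al py and e+ al+ py+, are the double crossovers. Comparing them with the parentals, only the py allele has switched, so py is the middle locus and the order is e – py – al.
Crossovers in the e–py interval produce the single-crossover classes e+ al py+ and e al+ py (71 + 85 = 156) plus the double crossovers (17).
RF(e–py) = (156 + 17) / 800 = 173/800 = 0.2162 → 21.6 cM.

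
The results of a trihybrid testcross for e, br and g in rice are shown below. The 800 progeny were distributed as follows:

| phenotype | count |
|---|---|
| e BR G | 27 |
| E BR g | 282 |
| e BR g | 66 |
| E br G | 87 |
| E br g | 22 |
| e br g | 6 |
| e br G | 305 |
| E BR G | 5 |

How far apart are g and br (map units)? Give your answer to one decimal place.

The two most frequent reciprocal classes, E BR g and e br G, are the parental types, so the F1 was E BR g / e br G.
The two rarest classes, E BR G and e br g, are the double crossovers. Comparing them with the parentals, only the g allele has switched, so g is the middle locus and the order is e – g – br.
Crossovers in the g–br interval produce the single-crossover classes E br g and e BR G (22 + 27 = 49) plus the double crossovers (11).
RF(g–br) = (49 + 11) / 800 = 60/800 = 0.0750 → 7.5 map units.

7.5 map units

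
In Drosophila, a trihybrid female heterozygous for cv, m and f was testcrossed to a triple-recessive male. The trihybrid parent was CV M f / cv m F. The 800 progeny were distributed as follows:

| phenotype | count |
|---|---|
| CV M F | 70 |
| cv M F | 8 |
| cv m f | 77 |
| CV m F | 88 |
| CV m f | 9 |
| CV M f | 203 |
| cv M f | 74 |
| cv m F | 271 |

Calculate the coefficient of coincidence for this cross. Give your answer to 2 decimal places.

The two rarest classes, CV m f and cv M F, are the double crossovers. Comparing them with the parentals, only the m allele has switched, so m is the middle locus and the order is f – m – cv.
f–m: (147 + 17)/800 = 0.2050; m–cv: (162 + 17)/800 = 0.2238.
Expected DCO frequency = 0.2050 × 0.2238 ≈ 0.04588; observed = 17/800 ≈ 0.02125.
Coefficient of coincidence = 0.02125/0.04588 ≈ 0.46.

0.46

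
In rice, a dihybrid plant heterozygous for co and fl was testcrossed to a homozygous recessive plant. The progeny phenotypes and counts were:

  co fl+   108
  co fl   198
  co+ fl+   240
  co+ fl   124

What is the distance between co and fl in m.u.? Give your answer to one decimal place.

The two most frequent classes, co+ fl+ (240) and co fl (198), are the parental types, so the F1 was co+ fl+ / co fl.
The recombinant classes are co+ fl and co fl+: 124 + 108 = 232.
Recombination frequency = 232/670 = 0.3463 ≈ 34.6%, i.e. 34.6 m.u.

34.6 m.u.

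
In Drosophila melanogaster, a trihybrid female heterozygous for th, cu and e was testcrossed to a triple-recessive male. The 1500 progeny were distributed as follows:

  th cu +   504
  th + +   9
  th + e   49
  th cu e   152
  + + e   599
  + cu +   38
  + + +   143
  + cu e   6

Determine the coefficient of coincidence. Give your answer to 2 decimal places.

The two most frequent reciprocal classes, th cu + and + + e, are the parental types, so the F1 was th cu + / + + e.
The two rarest classes, th + + and + cu e, are the double crossovers. Comparing them with the parentals, only the cu allele has switched, so cu is the middle locus and the order is e – cu – th.
e–cu: (295 + 15)/1500 = 0.2067; cu–th: (87 + 15)/1500 = 0.0680.
Expected DCO frequency = 0.2067 × 0.0680 ≈ 0.01406; observed = 15/1500 ≈ 0.01000.
Coefficient of coincidence = 0.01000/0.01406 ≈ 0.71.

0.71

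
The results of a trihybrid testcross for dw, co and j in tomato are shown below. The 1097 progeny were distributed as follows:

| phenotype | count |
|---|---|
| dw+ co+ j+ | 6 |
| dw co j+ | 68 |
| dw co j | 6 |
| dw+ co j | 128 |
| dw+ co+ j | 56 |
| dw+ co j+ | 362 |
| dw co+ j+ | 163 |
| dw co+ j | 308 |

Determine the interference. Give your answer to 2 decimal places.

The two most frequent reciprocal classes, dw co+ j and dw+ co j+, are the parental types, so the F1 was dw co+ j / dw+ co j+.
The two rarest classes, dw co j and dw+ co+ j+, are the double crossovers. Comparing them with the parentals, only the co allele has switched, so co is the middle locus and the order is j – co – dw.
j–co: (291 + 12)/1097 = 0.2762; co–dw: (124 + 12)/1097 = 0.1240.
Expected DCO frequency = 0.2762 × 0.1240 ≈ 0.03425; observed = 12/1097 ≈ 0.01094.
Coefficient of coincidence = 0.01094/0.03425 ≈ 0.32; interference = 1 − 0.32 = 0.68.

0.68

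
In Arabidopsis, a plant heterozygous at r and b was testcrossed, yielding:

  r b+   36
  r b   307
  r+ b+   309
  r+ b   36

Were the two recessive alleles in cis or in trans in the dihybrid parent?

cis

The two most frequent classes are r+ b+ (309) and r b (307); these are the parental (non-recombinant) types.
So the F1 carried r+ b+ on one chromosome and r b on the other — the recessive alleles are on the same chromosome (cis / coupling).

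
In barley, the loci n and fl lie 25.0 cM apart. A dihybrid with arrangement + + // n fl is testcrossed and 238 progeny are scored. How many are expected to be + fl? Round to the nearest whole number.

A map distance of 25.0 cM corresponds to a recombination frequency of 0.250.
The F1 is + + / n fl, so + fl is a recombinant gamete class with expected frequency r/2 = 0.250/2 = 0.1250.
Expected number = 0.1250 × 238 = 29.75 ≈ 30.

30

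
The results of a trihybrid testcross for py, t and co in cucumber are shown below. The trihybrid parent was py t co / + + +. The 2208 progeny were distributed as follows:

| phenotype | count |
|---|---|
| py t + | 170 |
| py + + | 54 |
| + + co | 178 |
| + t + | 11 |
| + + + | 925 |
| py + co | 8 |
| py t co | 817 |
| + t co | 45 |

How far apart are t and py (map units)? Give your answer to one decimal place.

5.3 map units

The two rarest classes, py + co and + t +, are the double crossovers. Comparing them with the parentals, only the t allele has switched, so t is the middle locus and the order is co – t – py.
Crossovers in the t–py interval produce the single-crossover classes + t co and py + + (45 + 54 = 99) plus the double crossovers (19).
RF(t–py) = (99 + 19) / 2208 = 118/2208 = 0.0534 → 5.3 map units.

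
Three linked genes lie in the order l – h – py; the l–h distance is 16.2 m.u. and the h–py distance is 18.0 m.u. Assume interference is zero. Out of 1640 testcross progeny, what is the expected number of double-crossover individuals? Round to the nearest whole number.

Map distances give recombination frequencies of 0.162 and 0.180 for the two intervals.
With no interference, expected double-crossover frequency = 0.162 × 0.180 = 0.02916.
Expected number = 0.02916 × 1640 = 47.82 ≈ 48.

48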